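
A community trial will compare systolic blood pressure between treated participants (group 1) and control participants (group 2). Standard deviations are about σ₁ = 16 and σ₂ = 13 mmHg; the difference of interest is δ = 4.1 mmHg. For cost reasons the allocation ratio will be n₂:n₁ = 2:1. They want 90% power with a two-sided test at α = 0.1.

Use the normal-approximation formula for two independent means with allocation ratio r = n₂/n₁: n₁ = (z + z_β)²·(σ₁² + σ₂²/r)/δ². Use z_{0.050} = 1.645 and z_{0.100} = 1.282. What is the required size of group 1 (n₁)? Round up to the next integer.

n₁ = 174

n₁ = (z_{α/2} + z_β)² · (σ₁² + σ₂²/r) / δ²
   = (1.645 + 1.282)² · (16² + 13²/2) / 4.1²
   = 8.5673 · (256 + 84.5) / 16.81
   = 8.5673 · 340.5 / 16.81
   = 173.54
Round up → n₁ = 174; n₂ = r·n₁ = 2 × 174 = 348.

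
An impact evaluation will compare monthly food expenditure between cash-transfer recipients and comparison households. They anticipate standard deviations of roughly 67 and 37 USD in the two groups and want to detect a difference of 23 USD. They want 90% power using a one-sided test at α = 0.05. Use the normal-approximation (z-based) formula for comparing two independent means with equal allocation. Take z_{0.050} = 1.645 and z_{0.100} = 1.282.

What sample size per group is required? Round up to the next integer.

n = (z_α + z_β)² · (σ₁² + σ₂²) / δ²
  = (1.645 + 1.282)² · (67² + 37² = 5858) / 23²
  = 8.5673 · 5858 / 529
  = 94.87
Round up → n = 95 per group.

n = 95 per group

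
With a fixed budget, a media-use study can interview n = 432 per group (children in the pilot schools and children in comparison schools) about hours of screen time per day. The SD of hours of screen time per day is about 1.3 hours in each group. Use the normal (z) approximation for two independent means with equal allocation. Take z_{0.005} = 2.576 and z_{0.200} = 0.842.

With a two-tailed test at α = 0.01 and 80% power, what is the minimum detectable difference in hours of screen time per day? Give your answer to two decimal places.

Minimum detectable difference ≈ 0.30 hours

δ = (z_{α/2} + z_β) · √((σ₁²+σ₂²)/n)
  = (2.576 + 0.842) · √(3.38/432)
  = 3.418 · √0.00782
  = 3.418 · 0.0885
  = 0.3023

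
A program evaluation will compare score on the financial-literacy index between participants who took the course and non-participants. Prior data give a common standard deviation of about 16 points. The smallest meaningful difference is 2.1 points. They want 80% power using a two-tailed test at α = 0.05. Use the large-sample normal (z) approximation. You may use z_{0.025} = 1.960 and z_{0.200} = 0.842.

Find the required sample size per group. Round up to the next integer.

n = (z_{α/2} + z_β)² · (σ₁² + σ₂²) / δ²
  = (1.960 + 0.842)² · (2·16² = 512) / 2.1²
  = 7.8512 · 512 / 4.41
  = 911.52
Round up → n = 912 per group.

n = 912 per group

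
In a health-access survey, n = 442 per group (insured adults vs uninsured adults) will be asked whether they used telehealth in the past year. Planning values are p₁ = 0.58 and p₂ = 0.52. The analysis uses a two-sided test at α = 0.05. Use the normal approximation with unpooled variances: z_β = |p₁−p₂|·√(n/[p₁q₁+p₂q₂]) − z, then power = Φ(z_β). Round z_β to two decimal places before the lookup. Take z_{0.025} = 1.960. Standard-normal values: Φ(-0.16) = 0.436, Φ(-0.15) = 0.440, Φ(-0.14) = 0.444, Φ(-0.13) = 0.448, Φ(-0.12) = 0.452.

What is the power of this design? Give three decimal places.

z_β = |p₁−p₂|·√(n/[p₁q₁+p₂q₂]) − z_{α/2}
    = 0.06 · √(442/0.4932) − 1.960
    = 0.06 · 29.9364 − 1.960
    = 1.7962 − 1.960 = -0.1638 → -0.16
Power = Φ(-0.16) = 0.436.

Power ≈ 0.436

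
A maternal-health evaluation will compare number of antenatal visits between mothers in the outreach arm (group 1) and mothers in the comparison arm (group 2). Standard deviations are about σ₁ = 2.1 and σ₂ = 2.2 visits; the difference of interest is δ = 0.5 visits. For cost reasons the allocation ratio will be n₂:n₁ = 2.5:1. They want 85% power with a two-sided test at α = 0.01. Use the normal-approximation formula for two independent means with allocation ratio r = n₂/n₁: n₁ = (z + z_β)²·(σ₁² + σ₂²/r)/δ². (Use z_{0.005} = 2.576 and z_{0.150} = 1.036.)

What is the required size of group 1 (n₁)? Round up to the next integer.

n₁ = (z_{α/2} + z_β)² · (σ₁² + σ₂²/r) / δ²
   = (2.576 + 1.036)² · (2.1² + 2.2²/2.5) / 0.5²
   = 13.0465 · (4.41 + 1.936) / 0.25
   = 13.0465 · 6.346 / 0.25
   = 331.17
Round up → n₁ = 332; n₂ = r·n₁ = 2.5 × 332 = 830.

n₁ = 332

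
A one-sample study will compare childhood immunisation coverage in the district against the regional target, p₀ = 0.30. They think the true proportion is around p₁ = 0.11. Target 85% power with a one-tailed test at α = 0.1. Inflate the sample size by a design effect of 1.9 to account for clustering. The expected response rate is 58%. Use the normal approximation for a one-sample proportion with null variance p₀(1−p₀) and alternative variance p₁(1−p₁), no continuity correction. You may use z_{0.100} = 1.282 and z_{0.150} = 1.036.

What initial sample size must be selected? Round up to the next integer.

n = [z_α·√(p₀q₀) + z_β·√(p₁q₁)]² / (p₁ − p₀)²
  = [1.282·√(0.30·0.70) + 1.036·√(0.11·0.89)]² / (-0.19)²
  = [1.282·0.4583 + 1.036·0.3129]² / 0.0361
  = [0.9116]² / 0.0361
  = 23.02
Design effect: 1.9 × 23.02 = 43.74.
Adjust for 58% response: 43.74 / 0.58 = 75.42.
Round up → n = 76.

n = 76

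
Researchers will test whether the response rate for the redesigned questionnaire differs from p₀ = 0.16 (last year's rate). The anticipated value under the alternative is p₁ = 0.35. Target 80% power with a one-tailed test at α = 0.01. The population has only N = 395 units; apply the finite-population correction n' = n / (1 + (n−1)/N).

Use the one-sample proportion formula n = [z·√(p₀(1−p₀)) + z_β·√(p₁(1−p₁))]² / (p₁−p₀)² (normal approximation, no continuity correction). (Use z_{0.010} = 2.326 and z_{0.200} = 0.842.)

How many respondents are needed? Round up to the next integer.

n = [z_α·√(p₀q₀) + z_β·√(p₁q₁)]² / (p₁ − p₀)²
  = [2.326·√(0.16·0.84) + 0.842·√(0.35·0.65)]² / (0.19)²
  = [2.326·0.3666 + 0.842·0.4770]² / 0.0361
  = [1.2543]² / 0.0361
  = 43.58
Finite-population correction (N = 395): 43.58 / (1 + (43.58 − 1)/395) = 39.34.
Round up → n = 40.

n = 40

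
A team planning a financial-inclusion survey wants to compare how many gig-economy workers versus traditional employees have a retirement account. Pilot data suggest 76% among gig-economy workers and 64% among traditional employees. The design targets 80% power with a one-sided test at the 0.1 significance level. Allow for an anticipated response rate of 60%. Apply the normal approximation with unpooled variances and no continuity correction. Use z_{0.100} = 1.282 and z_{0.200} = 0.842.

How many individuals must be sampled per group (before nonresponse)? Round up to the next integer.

n = (z_α + z_β)² · [p₁(1−p₁) + p₂(1−p₂)] / (p₁ − p₂)²
  = (1.282 + 0.842)² · (0.76·0.24 + 0.64·0.36) / (0.12)²
  = (2.124)² · (0.1824 + 0.2304) / 0.0144
  = 4.5114 · 0.4128 / 0.0144
  = 129.33
Adjust for 60% response: 129.33 / 0.60 = 215.54.
Round up → n = 216 per group.

n = 216 per group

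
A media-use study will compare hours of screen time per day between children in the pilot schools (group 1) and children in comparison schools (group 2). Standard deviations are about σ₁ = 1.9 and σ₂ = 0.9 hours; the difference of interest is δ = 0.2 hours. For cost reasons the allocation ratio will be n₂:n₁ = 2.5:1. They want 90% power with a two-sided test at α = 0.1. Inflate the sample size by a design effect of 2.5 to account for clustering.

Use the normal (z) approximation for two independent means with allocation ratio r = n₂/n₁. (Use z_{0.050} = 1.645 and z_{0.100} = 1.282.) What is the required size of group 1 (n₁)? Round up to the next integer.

n₁ = (z_{α/2} + z_β)² · (σ₁² + σ₂²/r) / δ²
   = (1.645 + 1.282)² · (1.9² + 0.9²/2.5) / 0.2²
   = 8.5673 · (3.61 + 0.324) / 0.04
   = 8.5673 · 3.934 / 0.04
   = 842.60
Design effect: 2.5 × 842.60 = 2106.49.
Round up → n₁ = 2107; n₂ = r·n₁ = 2.5 × 2107 = 5268.

n₁ = 2107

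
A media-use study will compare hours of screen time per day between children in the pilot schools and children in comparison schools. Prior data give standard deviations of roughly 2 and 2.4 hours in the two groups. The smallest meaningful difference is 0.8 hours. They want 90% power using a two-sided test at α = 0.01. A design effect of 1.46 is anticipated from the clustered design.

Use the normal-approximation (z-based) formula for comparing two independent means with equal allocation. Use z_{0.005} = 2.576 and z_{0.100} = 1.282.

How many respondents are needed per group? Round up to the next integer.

n = (z_{α/2} + z_β)² · (σ₁² + σ₂²) / δ²
  = (2.576 + 1.282)² · (2² + 2.4² = 9.76) / 0.8²
  = 14.8842 · 9.76 / 0.64
  = 226.98
Design effect: 1.46 × 226.98 = 331.40.
Round up → n = 332 per group.

n = 332 per group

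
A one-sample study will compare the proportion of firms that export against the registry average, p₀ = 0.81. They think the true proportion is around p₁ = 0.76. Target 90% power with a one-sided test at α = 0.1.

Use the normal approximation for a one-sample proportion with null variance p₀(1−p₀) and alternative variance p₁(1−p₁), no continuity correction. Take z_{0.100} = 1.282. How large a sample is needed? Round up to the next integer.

n = 442

n = [z_α·√(p₀q₀) + z_β·√(p₁q₁)]² / (p₁ − p₀)²
  = [1.282·√(0.81·0.19) + 1.282·√(0.76·0.24)]² / (-0.05)²
  = [1.282·0.3923 + 1.282·0.4271]² / 0.0025
  = [1.0505]² / 0.0025
  = 441.38
Round up → n = 442.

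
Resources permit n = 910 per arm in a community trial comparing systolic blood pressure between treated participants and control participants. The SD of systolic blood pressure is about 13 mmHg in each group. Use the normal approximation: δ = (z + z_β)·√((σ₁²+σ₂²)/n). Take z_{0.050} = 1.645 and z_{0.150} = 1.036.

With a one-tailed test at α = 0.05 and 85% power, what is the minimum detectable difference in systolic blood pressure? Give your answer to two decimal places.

δ = (z_α + z_β) · √((σ₁²+σ₂²)/n)
  = (1.645 + 1.036) · √(338/910)
  = 2.681 · √0.37143
  = 2.681 · 0.6094
  = 1.6339

Minimum detectable difference ≈ 1.63 mmHg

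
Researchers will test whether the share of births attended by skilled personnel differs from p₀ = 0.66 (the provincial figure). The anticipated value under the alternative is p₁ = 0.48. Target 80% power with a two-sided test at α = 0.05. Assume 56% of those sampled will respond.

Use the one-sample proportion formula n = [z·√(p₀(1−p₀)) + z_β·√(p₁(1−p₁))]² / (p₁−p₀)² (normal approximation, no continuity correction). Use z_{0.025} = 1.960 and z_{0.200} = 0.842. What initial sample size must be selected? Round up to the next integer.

n = 101

n = [z_{α/2}·√(p₀q₀) + z_β·√(p₁q₁)]² / (p₁ − p₀)²
  = [1.960·√(0.66·0.34) + 0.842·√(0.48·0.52)]² / (-0.18)²
  = [1.960·0.4737 + 0.842·0.4996]² / 0.0324
  = [1.3491]² / 0.0324
  = 56.18
Adjust for 56% response: 56.18 / 0.56 = 100.32.
Round up → n = 101.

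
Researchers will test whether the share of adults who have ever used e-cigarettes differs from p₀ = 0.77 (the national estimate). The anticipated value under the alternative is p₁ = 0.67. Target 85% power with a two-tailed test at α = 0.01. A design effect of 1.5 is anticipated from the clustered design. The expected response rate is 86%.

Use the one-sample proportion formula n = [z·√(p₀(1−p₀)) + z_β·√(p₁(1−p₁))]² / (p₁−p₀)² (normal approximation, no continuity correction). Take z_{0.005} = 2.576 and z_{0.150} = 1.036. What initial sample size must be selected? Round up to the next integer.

n = 431

n = [z_{α/2}·√(p₀q₀) + z_β·√(p₁q₁)]² / (p₁ − p₀)²
  = [2.576·√(0.77·0.23) + 1.036·√(0.67·0.33)]² / (-0.10)²
  = [2.576·0.4208 + 1.036·0.4702]² / 0.0100
  = [1.5712]² / 0.0100
  = 246.87
Design effect: 1.5 × 246.87 = 370.30.
Adjust for 86% response: 370.30 / 0.86 = 430.58.
Round up → n = 431.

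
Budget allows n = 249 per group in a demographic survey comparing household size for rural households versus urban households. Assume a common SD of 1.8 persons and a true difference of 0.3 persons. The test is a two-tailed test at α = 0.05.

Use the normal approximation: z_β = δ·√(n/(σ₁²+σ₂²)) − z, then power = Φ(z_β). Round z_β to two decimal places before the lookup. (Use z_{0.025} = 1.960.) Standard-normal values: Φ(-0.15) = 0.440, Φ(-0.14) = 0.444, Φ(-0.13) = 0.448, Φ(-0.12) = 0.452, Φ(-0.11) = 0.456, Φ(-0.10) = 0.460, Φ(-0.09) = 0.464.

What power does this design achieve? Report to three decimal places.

Power ≈ 0.460

z_β = δ·√(n/(σ₁²+σ₂²)) − z_{α/2}
    = 0.3 · √(249/6.48) − 1.960
    = 0.3 · 6.19886 − 1.960
    = 1.8597 − 1.960 = -0.1003 → -0.10
Power = Φ(-0.10) = 0.460.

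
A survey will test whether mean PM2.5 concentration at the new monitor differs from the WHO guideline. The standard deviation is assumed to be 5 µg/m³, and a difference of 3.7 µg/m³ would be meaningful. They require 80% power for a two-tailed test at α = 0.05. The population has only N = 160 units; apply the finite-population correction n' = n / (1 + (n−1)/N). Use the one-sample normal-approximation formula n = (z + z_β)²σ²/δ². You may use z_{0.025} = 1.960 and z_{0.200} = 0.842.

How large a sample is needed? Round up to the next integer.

n = 14

n = (z_{α/2} + z_β)² · σ² / δ²
  = (1.960 + 0.842)² · 5² / 3.7²
  = 7.8512 · 25 / 13.69
  = 14.34
Finite-population correction (N = 160): 14.34 / (1 + (14.34 − 1)/160) = 13.23.
Round up → n = 14.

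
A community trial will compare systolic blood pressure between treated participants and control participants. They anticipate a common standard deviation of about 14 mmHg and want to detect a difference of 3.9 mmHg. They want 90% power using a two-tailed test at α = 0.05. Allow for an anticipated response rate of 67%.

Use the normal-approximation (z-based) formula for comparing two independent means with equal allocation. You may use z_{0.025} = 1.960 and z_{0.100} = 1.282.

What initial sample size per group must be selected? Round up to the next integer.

n = (z_{α/2} + z_β)² · (σ₁² + σ₂²) / δ²
  = (1.960 + 1.282)² · (2·14² = 392) / 3.9²
  = 10.5106 · 392 / 15.21
  = 270.88
Adjust for 67% response: 270.88 / 0.67 = 404.30.
Round up → n = 405 per group.

n = 405 per group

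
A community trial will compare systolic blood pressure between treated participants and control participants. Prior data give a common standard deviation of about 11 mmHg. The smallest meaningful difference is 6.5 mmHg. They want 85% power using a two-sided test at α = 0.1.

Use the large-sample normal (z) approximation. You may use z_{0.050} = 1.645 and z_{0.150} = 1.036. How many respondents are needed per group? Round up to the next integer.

n = (z_{α/2} + z_β)² · (σ₁² + σ₂²) / δ²
  = (1.645 + 1.036)² · (2·11² = 242) / 6.5²
  = 7.1878 · 242 / 42.25
  = 41.17
Round up → n = 42 per group.

n = 42 per group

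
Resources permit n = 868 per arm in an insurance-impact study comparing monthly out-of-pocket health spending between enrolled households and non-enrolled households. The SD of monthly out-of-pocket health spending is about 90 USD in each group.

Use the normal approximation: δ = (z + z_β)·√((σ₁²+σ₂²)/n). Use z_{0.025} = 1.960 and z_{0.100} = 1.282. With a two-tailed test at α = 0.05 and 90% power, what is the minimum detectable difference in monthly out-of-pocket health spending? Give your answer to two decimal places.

δ = (z_{α/2} + z_β) · √((σ₁²+σ₂²)/n)
  = (1.960 + 1.282) · √(16200/868)
  = 3.242 · √18.6636
  = 3.242 · 4.3201
  = 14.0059

Minimum detectable difference ≈ 14.01 USD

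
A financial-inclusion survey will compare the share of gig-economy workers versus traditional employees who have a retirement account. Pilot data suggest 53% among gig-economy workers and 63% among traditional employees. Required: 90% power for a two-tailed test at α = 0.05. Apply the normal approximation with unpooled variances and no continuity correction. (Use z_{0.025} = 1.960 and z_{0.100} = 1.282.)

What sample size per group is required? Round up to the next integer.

n = (z_{α/2} + z_β)² · [p₁(1−p₁) + p₂(1−p₂)] / (p₁ − p₂)²
  = (1.960 + 1.282)² · (0.53·0.47 + 0.63·0.37) / (-0.10)²
  = (3.242)² · (0.2491 + 0.2331) / 0.0100
  = 10.5106 · 0.4822 / 0.0100
  = 506.82
Round up → n = 507 per group.

n = 507 per group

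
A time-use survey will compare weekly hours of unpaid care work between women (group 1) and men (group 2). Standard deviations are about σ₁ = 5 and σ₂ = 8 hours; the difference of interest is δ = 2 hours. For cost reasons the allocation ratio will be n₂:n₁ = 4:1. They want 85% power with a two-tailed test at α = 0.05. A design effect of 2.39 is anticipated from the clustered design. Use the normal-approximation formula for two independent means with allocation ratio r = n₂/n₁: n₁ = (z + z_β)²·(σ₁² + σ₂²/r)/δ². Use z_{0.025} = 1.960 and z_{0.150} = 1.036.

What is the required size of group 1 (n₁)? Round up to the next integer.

n₁ = (z_{α/2} + z_β)² · (σ₁² + σ₂²/r) / δ²
   = (1.960 + 1.036)² · (5² + 8²/4) / 2²
   = 8.9760 · (25 + 16) / 4
   = 8.9760 · 41 / 4
   = 92.00
Design effect: 2.39 × 92.00 = 219.89.
Round up → n₁ = 220; n₂ = r·n₁ = 4 × 220 = 880.

n₁ = 220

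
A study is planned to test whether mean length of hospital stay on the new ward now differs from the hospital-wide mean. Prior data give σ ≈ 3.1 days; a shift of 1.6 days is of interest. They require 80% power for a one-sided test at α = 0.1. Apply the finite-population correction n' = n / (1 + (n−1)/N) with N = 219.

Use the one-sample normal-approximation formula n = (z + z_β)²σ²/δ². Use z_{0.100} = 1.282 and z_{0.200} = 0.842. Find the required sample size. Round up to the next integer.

n = 16

n = (z_α + z_β)² · σ² / δ²
  = (1.282 + 0.842)² · 3.1² / 1.6²
  = 4.5114 · 9.61 / 2.56
  = 16.94
Finite-population correction (N = 219): 16.94 / (1 + (16.94 − 1)/219) = 15.79.
Round up → n = 16.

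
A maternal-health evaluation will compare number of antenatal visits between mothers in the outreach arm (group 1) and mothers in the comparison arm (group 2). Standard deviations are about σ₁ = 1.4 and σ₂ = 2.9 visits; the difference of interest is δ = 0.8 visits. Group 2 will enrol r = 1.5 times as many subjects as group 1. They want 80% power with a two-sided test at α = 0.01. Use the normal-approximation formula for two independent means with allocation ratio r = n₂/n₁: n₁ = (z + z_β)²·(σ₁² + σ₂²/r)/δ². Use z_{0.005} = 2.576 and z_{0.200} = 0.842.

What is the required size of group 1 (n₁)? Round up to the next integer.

n₁ = (z_{α/2} + z_β)² · (σ₁² + σ₂²/r) / δ²
   = (2.576 + 0.842)² · (1.4² + 2.9²/1.5) / 0.8²
   = 11.6827 · (1.96 + 5.6067) / 0.64
   = 11.6827 · 7.5667 / 0.64
   = 138.12
Round up → n₁ = 139; n₂ = r·n₁ = 1.5 × 139 = 209.

n₁ = 139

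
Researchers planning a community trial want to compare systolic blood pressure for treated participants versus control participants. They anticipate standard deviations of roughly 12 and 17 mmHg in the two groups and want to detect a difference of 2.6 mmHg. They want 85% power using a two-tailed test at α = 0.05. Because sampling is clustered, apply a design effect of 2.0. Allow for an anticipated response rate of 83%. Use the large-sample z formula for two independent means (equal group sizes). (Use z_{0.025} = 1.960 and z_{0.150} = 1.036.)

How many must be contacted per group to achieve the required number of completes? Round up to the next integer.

n = 1386 per group

n = (z_{α/2} + z_β)² · (σ₁² + σ₂²) / δ²
  = (1.960 + 1.036)² · (12² + 17² = 433) / 2.6²
  = 8.9760 · 433 / 6.76
  = 574.94
Design effect: 2.0 × 574.94 = 1149.89.
Adjust for 83% response: 1149.89 / 0.83 = 1385.40.
Round up → n = 1386 per group.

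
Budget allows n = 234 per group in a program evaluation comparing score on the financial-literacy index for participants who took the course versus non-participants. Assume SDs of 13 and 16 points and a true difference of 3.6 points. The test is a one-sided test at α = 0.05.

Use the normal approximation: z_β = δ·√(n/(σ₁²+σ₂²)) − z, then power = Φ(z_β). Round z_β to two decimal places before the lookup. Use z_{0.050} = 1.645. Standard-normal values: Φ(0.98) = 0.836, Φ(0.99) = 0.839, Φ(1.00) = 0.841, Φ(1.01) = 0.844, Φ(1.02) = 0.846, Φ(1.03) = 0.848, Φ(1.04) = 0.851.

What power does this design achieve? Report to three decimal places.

z_β = δ·√(n/(σ₁²+σ₂²)) − z_α
    = 3.6 · √(234/425) − 1.645
    = 3.6 · 0.74202 − 1.645
    = 2.6713 − 1.645 = 1.0263 → 1.03
Power = Φ(1.03) = 0.848.

Power ≈ 0.848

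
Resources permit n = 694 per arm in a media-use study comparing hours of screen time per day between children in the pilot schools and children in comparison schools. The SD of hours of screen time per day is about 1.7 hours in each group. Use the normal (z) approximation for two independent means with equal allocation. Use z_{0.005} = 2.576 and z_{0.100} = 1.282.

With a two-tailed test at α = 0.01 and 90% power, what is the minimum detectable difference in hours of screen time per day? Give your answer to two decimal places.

Minimum detectable difference ≈ 0.35 hours

δ = (z_{α/2} + z_β) · √((σ₁²+σ₂²)/n)
  = (2.576 + 1.282) · √(5.78/694)
  = 3.858 · √0.00833
  = 3.858 · 0.0913
  = 0.3521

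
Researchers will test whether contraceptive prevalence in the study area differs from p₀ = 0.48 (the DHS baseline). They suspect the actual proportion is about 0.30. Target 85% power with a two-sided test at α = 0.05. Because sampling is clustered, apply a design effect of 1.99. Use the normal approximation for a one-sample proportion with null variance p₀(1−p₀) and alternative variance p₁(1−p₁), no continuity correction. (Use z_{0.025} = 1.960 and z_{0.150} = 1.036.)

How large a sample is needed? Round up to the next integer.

n = 130

n = [z_{α/2}·√(p₀q₀) + z_β·√(p₁q₁)]² / (p₁ − p₀)²
  = [1.960·√(0.48·0.52) + 1.036·√(0.30·0.70)]² / (-0.18)²
  = [1.960·0.4996 + 1.036·0.4583]² / 0.0324
  = [1.4540]² / 0.0324
  = 65.25
Design effect: 1.99 × 65.25 = 129.84.
Round up → n = 130.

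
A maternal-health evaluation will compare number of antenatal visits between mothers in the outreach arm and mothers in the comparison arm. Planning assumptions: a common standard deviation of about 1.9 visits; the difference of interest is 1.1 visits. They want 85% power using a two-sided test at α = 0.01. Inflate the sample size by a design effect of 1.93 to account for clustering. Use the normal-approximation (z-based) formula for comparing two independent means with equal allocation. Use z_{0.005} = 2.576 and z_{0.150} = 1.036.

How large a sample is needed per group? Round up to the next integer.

n = 151 per group

n = (z_{α/2} + z_β)² · (σ₁² + σ₂²) / δ²
  = (2.576 + 1.036)² · (2·1.9² = 7.22) / 1.1²
  = 13.0465 · 7.22 / 1.21
  = 77.85
Design effect: 1.93 × 77.85 = 150.25.
Round up → n = 151 per group.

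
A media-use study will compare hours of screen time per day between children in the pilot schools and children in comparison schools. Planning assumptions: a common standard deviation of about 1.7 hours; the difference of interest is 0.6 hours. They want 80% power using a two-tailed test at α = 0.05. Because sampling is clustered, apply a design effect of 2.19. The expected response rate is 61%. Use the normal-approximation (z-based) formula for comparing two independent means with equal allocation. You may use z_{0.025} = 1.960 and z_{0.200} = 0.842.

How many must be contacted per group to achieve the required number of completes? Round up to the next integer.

n = (z_{α/2} + z_β)² · (σ₁² + σ₂²) / δ²
  = (1.960 + 0.842)² · (2·1.7² = 5.78) / 0.6²
  = 7.8512 · 5.78 / 0.36
  = 126.06
Design effect: 2.19 × 126.06 = 276.06.
Adjust for 61% response: 276.06 / 0.61 = 452.56.
Round up → n = 453 per group.

n = 453 per group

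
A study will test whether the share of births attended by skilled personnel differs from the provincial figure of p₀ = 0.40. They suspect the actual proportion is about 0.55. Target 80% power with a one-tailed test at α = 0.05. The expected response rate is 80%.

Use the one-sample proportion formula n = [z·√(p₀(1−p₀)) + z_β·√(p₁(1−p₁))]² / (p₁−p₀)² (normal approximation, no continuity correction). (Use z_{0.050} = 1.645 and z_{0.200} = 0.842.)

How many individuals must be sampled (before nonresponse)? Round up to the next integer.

n = 84

n = [z_α·√(p₀q₀) + z_β·√(p₁q₁)]² / (p₁ − p₀)²
  = [1.645·√(0.40·0.60) + 0.842·√(0.55·0.45)]² / (0.15)²
  = [1.645·0.4899 + 0.842·0.4975]² / 0.0225
  = [1.2248]² / 0.0225
  = 66.67
Adjust for 80% response: 66.67 / 0.80 = 83.34.
Round up → n = 84.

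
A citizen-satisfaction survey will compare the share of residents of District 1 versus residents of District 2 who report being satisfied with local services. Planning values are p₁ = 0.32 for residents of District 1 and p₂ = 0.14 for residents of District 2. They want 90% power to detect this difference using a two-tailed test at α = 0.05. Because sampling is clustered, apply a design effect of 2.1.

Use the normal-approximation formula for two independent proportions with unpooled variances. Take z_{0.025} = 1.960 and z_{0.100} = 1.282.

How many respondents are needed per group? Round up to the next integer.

n = 231 per group

n = (z_{α/2} + z_β)² · [p₁(1−p₁) + p₂(1−p₂)] / (p₁ − p₂)²
  = (1.960 + 1.282)² · (0.32·0.68 + 0.14·0.86) / (0.18)²
  = (3.242)² · (0.2176 + 0.1204) / 0.0324
  = 10.5106 · 0.3380 / 0.0324
  = 109.65
Design effect: 2.1 × 109.65 = 230.26.
Round up → n = 231 per group.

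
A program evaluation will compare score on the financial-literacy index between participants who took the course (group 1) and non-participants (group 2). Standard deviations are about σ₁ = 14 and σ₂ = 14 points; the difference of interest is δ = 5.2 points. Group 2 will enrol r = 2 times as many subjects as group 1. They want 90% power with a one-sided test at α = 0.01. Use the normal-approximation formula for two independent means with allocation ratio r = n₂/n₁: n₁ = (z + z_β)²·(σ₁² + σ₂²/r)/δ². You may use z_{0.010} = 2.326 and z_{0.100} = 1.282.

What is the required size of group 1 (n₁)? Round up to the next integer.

n₁ = (z_α + z_β)² · (σ₁² + σ₂²/r) / δ²
   = (2.326 + 1.282)² · (14² + 14²/2) / 5.2²
   = 13.0177 · (196 + 98) / 27.04
   = 13.0177 · 294 / 27.04
   = 141.54
Round up → n₁ = 142; n₂ = r·n₁ = 2 × 142 = 284.

n₁ = 142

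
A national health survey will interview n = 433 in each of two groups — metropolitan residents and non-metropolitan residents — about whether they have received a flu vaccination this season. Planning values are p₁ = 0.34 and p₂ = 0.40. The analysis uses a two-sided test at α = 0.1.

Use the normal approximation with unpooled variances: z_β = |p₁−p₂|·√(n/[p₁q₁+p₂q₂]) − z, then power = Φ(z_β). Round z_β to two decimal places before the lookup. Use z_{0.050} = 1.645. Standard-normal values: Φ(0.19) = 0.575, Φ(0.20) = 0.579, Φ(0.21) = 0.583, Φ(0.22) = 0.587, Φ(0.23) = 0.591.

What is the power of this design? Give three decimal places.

Power ≈ 0.575

z_β = |p₁−p₂|·√(n/[p₁q₁+p₂q₂]) − z_{α/2}
    = 0.06 · √(433/0.4644) − 1.645
    = 0.06 · 30.5350 − 1.645
    = 1.8321 − 1.645 = 0.1871 → 0.19
Power = Φ(0.19) = 0.575.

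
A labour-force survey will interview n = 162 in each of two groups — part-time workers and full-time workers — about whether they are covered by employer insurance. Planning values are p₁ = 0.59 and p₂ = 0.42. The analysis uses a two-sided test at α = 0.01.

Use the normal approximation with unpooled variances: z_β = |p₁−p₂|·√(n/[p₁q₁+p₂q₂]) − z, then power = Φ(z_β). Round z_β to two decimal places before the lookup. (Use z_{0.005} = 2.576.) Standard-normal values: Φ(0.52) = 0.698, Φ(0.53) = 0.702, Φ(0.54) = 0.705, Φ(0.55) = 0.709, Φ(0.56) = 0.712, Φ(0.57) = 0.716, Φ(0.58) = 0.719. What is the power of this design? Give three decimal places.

Power ≈ 0.702

z_β = |p₁−p₂|·√(n/[p₁q₁+p₂q₂]) − z_{α/2}
    = 0.17 · √(162/0.4855) − 2.576
    = 0.17 · 18.2668 − 2.576
    = 3.1054 − 2.576 = 0.5294 → 0.53
Power = Φ(0.53) = 0.702.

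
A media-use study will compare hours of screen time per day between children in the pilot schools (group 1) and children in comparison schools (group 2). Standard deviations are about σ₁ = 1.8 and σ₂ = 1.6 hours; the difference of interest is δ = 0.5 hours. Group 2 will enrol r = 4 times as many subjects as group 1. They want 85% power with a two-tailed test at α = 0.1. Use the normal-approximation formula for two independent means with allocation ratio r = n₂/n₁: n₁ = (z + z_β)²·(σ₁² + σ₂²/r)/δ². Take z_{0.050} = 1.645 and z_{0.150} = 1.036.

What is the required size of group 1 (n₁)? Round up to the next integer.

n₁ = 112

n₁ = (z_{α/2} + z_β)² · (σ₁² + σ₂²/r) / δ²
   = (1.645 + 1.036)² · (1.8² + 1.6²/4) / 0.5²
   = 7.1878 · (3.24 + 0.64) / 0.25
   = 7.1878 · 3.88 / 0.25
   = 111.55
Round up → n₁ = 112; n₂ = r·n₁ = 4 × 112 = 448.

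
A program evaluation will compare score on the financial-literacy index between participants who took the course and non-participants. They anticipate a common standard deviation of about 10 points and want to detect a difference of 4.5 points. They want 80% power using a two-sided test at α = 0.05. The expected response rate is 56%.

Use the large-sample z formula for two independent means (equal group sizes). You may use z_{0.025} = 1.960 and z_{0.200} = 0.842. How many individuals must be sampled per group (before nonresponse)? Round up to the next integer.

n = (z_{α/2} + z_β)² · (σ₁² + σ₂²) / δ²
  = (1.960 + 0.842)² · (2·10² = 200) / 4.5²
  = 7.8512 · 200 / 20.25
  = 77.54
Adjust for 56% response: 77.54 / 0.56 = 138.47.
Round up → n = 139 per group.

n = 139 per group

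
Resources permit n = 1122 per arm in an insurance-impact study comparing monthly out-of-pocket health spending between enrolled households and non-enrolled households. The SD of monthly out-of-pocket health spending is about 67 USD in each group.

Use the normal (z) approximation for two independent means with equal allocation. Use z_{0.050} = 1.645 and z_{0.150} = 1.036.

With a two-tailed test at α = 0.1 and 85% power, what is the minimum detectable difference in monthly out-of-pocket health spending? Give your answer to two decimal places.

Minimum detectable difference ≈ 7.58 USD

δ = (z_{α/2} + z_β) · √((σ₁²+σ₂²)/n)
  = (1.645 + 1.036) · √(8978/1122)
  = 2.681 · √8.0018
  = 2.681 · 2.8287
  = 7.5839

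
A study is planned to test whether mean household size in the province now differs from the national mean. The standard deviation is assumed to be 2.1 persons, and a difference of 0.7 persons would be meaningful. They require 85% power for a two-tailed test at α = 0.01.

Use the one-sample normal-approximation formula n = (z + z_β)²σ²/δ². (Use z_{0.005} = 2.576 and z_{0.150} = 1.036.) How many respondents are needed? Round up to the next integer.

n = (z_{α/2} + z_β)² · σ² / δ²
  = (2.576 + 1.036)² · 2.1² / 0.7²
  = 13.0465 · 4.41 / 0.49
  = 117.42
Round up → n = 118.

n = 118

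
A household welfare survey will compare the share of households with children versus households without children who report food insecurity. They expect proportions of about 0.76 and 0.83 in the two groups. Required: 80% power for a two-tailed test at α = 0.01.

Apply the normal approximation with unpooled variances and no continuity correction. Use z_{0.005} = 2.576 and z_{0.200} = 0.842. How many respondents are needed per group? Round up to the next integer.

n = (z_{α/2} + z_β)² · [p₁(1−p₁) + p₂(1−p₂)] / (p₁ − p₂)²
  = (2.576 + 0.842)² · (0.76·0.24 + 0.83·0.17) / (-0.07)²
  = (3.418)² · (0.1824 + 0.1411) / 0.0049
  = 11.6827 · 0.3235 / 0.0049
  = 771.30
Round up → n = 772 per group.

n = 772 per group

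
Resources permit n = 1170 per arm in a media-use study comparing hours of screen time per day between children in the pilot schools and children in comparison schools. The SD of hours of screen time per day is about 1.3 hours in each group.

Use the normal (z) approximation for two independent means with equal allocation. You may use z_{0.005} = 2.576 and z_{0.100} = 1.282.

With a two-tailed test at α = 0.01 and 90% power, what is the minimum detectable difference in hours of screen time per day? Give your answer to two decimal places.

Minimum detectable difference ≈ 0.21 hours

δ = (z_{α/2} + z_β) · √((σ₁²+σ₂²)/n)
  = (2.576 + 1.282) · √(3.38/1170)
  = 3.858 · √0.00289
  = 3.858 · 0.0537
  = 0.2074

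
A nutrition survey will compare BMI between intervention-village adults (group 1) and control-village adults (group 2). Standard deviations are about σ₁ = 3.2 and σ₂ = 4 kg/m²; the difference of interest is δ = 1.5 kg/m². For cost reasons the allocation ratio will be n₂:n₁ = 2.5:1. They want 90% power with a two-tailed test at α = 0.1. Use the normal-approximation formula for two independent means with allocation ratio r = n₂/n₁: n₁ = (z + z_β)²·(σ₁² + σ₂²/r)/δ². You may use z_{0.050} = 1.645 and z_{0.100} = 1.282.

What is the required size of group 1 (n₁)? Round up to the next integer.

n₁ = 64

n₁ = (z_{α/2} + z_β)² · (σ₁² + σ₂²/r) / δ²
   = (1.645 + 1.282)² · (3.2² + 4²/2.5) / 1.5²
   = 8.5673 · (10.24 + 6.4) / 2.25
   = 8.5673 · 16.64 / 2.25
   = 63.36
Round up → n₁ = 64; n₂ = r·n₁ = 2.5 × 64 = 160.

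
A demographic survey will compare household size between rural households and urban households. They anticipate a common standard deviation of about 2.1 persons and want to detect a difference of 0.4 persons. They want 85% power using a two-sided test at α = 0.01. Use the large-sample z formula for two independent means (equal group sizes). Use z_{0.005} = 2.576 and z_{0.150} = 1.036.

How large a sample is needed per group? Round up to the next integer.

n = 720 per group

n = (z_{α/2} + z_β)² · (σ₁² + σ₂²) / δ²
  = (2.576 + 1.036)² · (2·2.1² = 8.82) / 0.4²
  = 13.0465 · 8.82 / 0.16
  = 719.19
Round up → n = 720 per group.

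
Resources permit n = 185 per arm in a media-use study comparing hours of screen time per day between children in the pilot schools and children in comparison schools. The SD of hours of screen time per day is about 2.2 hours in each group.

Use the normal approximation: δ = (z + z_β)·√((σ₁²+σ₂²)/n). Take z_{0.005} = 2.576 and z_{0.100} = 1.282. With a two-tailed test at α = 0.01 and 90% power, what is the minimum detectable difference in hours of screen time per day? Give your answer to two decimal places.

Minimum detectable difference ≈ 0.88 hours

δ = (z_{α/2} + z_β) · √((σ₁²+σ₂²)/n)
  = (2.576 + 1.282) · √(9.68/185)
  = 3.858 · √0.05232
  = 3.858 · 0.2287
  = 0.8825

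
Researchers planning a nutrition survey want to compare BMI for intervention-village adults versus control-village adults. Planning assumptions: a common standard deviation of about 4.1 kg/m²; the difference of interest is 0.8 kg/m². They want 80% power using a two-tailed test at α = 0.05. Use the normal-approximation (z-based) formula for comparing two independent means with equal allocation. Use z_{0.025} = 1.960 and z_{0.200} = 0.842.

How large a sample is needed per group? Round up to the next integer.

n = (z_{α/2} + z_β)² · (σ₁² + σ₂²) / δ²
  = (1.960 + 0.842)² · (2·4.1² = 33.62) / 0.8²
  = 7.8512 · 33.62 / 0.64
  = 412.43
Round up → n = 413 per group.

n = 413 per group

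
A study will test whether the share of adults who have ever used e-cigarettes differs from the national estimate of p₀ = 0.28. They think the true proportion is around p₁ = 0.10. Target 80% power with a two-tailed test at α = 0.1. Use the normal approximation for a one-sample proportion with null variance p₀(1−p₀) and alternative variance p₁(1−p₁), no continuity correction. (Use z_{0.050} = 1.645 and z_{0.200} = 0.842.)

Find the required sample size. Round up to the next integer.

n = [z_{α/2}·√(p₀q₀) + z_β·√(p₁q₁)]² / (p₁ − p₀)²
  = [1.645·√(0.28·0.72) + 0.842·√(0.10·0.90)]² / (-0.18)²
  = [1.645·0.4490 + 0.842·0.3000]² / 0.0324
  = [0.9912]² / 0.0324
  = 30.32
Round up → n = 31.

n = 31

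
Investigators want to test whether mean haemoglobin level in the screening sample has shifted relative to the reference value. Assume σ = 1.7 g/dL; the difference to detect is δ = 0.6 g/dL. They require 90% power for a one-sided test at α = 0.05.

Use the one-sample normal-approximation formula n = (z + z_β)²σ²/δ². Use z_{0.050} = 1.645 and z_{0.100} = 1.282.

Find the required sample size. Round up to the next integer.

n = 69

n = (z_α + z_β)² · σ² / δ²
  = (1.645 + 1.282)² · 1.7² / 0.6²
  = 8.5673 · 2.89 / 0.36
  = 68.78
Round up → n = 69.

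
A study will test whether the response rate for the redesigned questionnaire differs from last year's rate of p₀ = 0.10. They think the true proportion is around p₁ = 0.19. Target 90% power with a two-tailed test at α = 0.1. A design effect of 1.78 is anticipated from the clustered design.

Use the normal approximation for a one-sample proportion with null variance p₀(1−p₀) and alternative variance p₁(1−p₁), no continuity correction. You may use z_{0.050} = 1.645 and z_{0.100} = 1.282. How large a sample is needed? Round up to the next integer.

n = 219

n = [z_{α/2}·√(p₀q₀) + z_β·√(p₁q₁)]² / (p₁ − p₀)²
  = [1.645·√(0.10·0.90) + 1.282·√(0.19·0.81)]² / (0.09)²
  = [1.645·0.3000 + 1.282·0.3923]² / 0.0081
  = [0.9964]² / 0.0081
  = 122.58
Design effect: 1.78 × 122.58 = 218.19.
Round up → n = 219.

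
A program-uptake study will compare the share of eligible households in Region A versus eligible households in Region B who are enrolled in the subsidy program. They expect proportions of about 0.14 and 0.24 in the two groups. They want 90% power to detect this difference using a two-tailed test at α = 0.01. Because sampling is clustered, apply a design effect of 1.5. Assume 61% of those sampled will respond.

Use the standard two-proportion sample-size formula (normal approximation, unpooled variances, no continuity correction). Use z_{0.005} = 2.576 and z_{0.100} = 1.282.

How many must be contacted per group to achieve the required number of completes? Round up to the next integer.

n = 1109 per group

n = (z_{α/2} + z_β)² · [p₁(1−p₁) + p₂(1−p₂)] / (p₁ − p₂)²
  = (2.576 + 1.282)² · (0.14·0.86 + 0.24·0.76) / (-0.10)²
  = (3.858)² · (0.1204 + 0.1824) / 0.0100
  = 14.8842 · 0.3028 / 0.0100
  = 450.69
Design effect: 1.5 × 450.69 = 676.04.
Adjust for 61% response: 676.04 / 0.61 = 1108.26.
Round up → n = 1109 per group.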